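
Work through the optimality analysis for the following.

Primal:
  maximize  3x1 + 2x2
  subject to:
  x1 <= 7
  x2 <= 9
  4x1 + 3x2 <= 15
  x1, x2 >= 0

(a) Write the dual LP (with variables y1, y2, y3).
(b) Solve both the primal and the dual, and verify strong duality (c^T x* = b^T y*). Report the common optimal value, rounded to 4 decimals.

The standard primal-dual pair for 'max c^T x s.t. A x <= b, x >= 0' is:
  Dual:  min b^T y  s.t.  A^T y >= c,  y >= 0.

So the dual LP is:
  minimize  7y1 + 9y2 + 15y3
  subject to:
    y1 + 4y3 >= 3
    y2 + 3y3 >= 2
    y1, y2, y3 >= 0

Solving the primal: x* = (3.75, 0).
  primal value c^T x* = 11.25.
Solving the dual: y* = (0, 0, 0.75).
  dual value b^T y* = 11.25.
Strong duality: c^T x* = b^T y*. Confirmed.

11.25


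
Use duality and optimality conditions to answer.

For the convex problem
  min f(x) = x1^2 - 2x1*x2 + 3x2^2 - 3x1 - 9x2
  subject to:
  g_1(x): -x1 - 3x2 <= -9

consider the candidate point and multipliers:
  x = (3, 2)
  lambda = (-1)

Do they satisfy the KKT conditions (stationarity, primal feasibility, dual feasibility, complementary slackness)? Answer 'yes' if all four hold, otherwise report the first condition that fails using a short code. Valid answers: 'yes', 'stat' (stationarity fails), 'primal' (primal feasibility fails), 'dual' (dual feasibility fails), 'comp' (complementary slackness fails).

Gradient of f: grad f(x) = Q x + c = (-1, -3)
Constraint values g_i(x) = a_i^T x - b_i:
  g_1((3, 2)) = 0
Stationarity residual: grad f(x) + sum_i lambda_i a_i = (0, 0)
  -> stationarity OK
Primal feasibility (all g_i <= 0): OK
Dual feasibility (all lambda_i >= 0): FAILS
Complementary slackness (lambda_i * g_i(x) = 0 for all i): OK

Verdict: the first failing condition is dual_feasibility -> dual.

dual


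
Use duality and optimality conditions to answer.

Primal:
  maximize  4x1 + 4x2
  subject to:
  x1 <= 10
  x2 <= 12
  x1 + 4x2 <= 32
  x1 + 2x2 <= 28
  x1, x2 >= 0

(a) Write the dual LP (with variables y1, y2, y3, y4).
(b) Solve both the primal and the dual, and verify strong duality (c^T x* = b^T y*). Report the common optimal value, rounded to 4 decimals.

The standard primal-dual pair for 'max c^T x s.t. A x <= b, x >= 0' is:
  Dual:  min b^T y  s.t.  A^T y >= c,  y >= 0.

So the dual LP is:
  minimize  10y1 + 12y2 + 32y3 + 28y4
  subject to:
    y1 + y3 + y4 >= 4
    y2 + 4y3 + 2y4 >= 4
    y1, y2, y3, y4 >= 0

Solving the primal: x* = (10, 5.5).
  primal value c^T x* = 62.
Solving the dual: y* = (3, 0, 1, 0).
  dual value b^T y* = 62.
Strong duality: c^T x* = b^T y*. Confirmed.

62


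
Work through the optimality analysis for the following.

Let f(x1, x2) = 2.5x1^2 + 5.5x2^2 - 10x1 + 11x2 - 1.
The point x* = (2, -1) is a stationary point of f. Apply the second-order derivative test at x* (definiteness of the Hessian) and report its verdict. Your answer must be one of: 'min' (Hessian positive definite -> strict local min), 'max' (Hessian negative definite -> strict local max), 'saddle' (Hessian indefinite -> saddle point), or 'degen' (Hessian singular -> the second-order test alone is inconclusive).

Compute the Hessian H = grad^2 f:
  H = [[5, 0], [0, 11]]
Verify stationarity: grad f(x*) = H x* + g = (0, 0).
Eigenvalues of H: 5, 11.
Both eigenvalues > 0, so H is positive definite -> x* is a strict local min.

min


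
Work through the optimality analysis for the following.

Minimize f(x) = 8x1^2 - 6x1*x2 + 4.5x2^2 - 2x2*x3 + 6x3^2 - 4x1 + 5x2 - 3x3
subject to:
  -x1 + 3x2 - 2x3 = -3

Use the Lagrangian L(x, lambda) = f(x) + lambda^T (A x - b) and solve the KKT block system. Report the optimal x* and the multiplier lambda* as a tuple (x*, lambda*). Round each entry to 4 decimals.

Form the Lagrangian:
  L(x, lambda) = (1/2) x^T Q x + c^T x + lambda^T (A x - b)
Stationarity (grad_x L = 0): Q x + c + A^T lambda = 0.
Primal feasibility: A x = b.

This gives the KKT block system:
  [ Q   A^T ] [ x     ]   [-c ]
  [ A    0  ] [ lambda ] = [ b ]

Solving the linear system:
  x*      = (0.0053, -0.8142, 0.2761)
  lambda* = (0.9706)
  f(x*)   = -1.0043

x* = (0.0053, -0.8142, 0.2761), lambda* = (0.9706)


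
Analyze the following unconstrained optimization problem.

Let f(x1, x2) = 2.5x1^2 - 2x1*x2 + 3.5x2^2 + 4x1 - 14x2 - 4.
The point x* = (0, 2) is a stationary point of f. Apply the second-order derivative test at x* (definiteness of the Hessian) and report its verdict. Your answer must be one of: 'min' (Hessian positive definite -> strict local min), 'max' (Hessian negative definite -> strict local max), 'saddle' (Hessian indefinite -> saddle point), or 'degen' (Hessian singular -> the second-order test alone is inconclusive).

Compute the Hessian H = grad^2 f:
  H = [[5, -2], [-2, 7]]
Verify stationarity: grad f(x*) = H x* + g = (0, 0).
Eigenvalues of H: 3.7639, 8.2361.
Both eigenvalues > 0, so H is positive definite -> x* is a strict local min.

min


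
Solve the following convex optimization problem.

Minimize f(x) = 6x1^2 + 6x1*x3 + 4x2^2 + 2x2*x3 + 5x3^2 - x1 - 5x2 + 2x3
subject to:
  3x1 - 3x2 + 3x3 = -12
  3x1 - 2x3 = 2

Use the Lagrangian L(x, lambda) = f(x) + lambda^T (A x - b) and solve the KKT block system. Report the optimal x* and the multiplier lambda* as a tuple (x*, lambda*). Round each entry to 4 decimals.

Form the Lagrangian:
  L(x, lambda) = (1/2) x^T Q x + c^T x + lambda^T (A x - b)
Stationarity (grad_x L = 0): Q x + c + A^T lambda = 0.
Primal feasibility: A x = b.

This gives the KKT block system:
  [ Q   A^T ] [ x     ]   [-c ]
  [ A    0  ] [ lambda ] = [ b ]

Solving the linear system:
  x*      = (-0.2766, 2.3085, -1.4149)
  lambda* = (3.5461, 0.7234)
  f(x*)   = 13.5053

x* = (-0.2766, 2.3085, -1.4149), lambda* = (3.5461, 0.7234)


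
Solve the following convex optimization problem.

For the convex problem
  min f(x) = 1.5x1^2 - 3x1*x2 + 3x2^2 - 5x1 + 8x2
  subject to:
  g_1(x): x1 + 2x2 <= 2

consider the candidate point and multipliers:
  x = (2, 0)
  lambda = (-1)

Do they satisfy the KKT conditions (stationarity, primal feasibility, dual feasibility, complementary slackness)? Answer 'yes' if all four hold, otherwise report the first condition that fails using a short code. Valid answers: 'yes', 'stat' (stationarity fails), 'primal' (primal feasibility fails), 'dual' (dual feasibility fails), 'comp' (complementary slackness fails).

Gradient of f: grad f(x) = Q x + c = (1, 2)
Constraint values g_i(x) = a_i^T x - b_i:
  g_1((2, 0)) = 0
Stationarity residual: grad f(x) + sum_i lambda_i a_i = (0, 0)
  -> stationarity OK
Primal feasibility (all g_i <= 0): OK
Dual feasibility (all lambda_i >= 0): FAILS
Complementary slackness (lambda_i * g_i(x) = 0 for all i): OK

Verdict: the first failing condition is dual_feasibility -> dual.

dual


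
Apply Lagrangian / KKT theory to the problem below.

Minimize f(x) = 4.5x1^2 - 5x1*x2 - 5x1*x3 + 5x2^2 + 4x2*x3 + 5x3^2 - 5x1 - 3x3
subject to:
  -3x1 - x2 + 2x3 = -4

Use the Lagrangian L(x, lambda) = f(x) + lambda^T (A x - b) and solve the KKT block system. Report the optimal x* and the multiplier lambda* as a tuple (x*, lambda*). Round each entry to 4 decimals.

Form the Lagrangian:
  L(x, lambda) = (1/2) x^T Q x + c^T x + lambda^T (A x - b)
Stationarity (grad_x L = 0): Q x + c + A^T lambda = 0.
Primal feasibility: A x = b.

This gives the KKT block system:
  [ Q   A^T ] [ x     ]   [-c ]
  [ A    0  ] [ lambda ] = [ b ]

Solving the linear system:
  x*      = (1.5651, 0.6127, 0.654)
  lambda* = (0.9175)
  f(x*)   = -3.0587

x* = (1.5651, 0.6127, 0.654), lambda* = (0.9175)


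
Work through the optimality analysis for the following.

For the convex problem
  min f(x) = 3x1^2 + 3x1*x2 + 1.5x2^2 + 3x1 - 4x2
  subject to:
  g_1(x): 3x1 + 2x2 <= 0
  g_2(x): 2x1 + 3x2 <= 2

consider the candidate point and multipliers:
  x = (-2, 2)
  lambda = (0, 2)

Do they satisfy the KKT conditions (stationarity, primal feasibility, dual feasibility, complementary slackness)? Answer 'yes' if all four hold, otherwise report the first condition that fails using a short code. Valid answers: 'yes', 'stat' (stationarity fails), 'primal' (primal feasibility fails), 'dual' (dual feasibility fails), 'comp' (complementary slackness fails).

Gradient of f: grad f(x) = Q x + c = (-3, -4)
Constraint values g_i(x) = a_i^T x - b_i:
  g_1((-2, 2)) = -2
  g_2((-2, 2)) = 0
Stationarity residual: grad f(x) + sum_i lambda_i a_i = (1, 2)
  -> stationarity FAILS
Primal feasibility (all g_i <= 0): OK
Dual feasibility (all lambda_i >= 0): OK
Complementary slackness (lambda_i * g_i(x) = 0 for all i): OK

Verdict: the first failing condition is stationarity -> stat.

stat


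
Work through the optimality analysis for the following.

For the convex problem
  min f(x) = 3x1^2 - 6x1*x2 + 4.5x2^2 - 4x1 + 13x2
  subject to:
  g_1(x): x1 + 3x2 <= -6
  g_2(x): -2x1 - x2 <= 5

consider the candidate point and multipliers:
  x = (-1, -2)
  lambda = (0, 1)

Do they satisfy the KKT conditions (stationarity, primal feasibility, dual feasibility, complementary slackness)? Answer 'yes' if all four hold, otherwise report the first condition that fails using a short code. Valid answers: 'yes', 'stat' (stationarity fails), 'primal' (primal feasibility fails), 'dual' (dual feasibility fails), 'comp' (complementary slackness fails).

Gradient of f: grad f(x) = Q x + c = (2, 1)
Constraint values g_i(x) = a_i^T x - b_i:
  g_1((-1, -2)) = -1
  g_2((-1, -2)) = -1
Stationarity residual: grad f(x) + sum_i lambda_i a_i = (0, 0)
  -> stationarity OK
Primal feasibility (all g_i <= 0): OK
Dual feasibility (all lambda_i >= 0): OK
Complementary slackness (lambda_i * g_i(x) = 0 for all i): FAILS

Verdict: the first failing condition is complementary_slackness -> comp.

comp


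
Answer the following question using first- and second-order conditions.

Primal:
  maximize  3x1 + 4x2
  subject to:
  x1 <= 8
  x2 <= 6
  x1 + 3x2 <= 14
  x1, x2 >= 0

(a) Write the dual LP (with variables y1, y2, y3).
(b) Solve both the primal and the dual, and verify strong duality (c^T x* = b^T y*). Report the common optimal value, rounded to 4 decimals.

The standard primal-dual pair for 'max c^T x s.t. A x <= b, x >= 0' is:
  Dual:  min b^T y  s.t.  A^T y >= c,  y >= 0.

So the dual LP is:
  minimize  8y1 + 6y2 + 14y3
  subject to:
    y1 + y3 >= 3
    y2 + 3y3 >= 4
    y1, y2, y3 >= 0

Solving the primal: x* = (8, 2).
  primal value c^T x* = 32.
Solving the dual: y* = (1.6667, 0, 1.3333).
  dual value b^T y* = 32.
Strong duality: c^T x* = b^T y*. Confirmed.

32


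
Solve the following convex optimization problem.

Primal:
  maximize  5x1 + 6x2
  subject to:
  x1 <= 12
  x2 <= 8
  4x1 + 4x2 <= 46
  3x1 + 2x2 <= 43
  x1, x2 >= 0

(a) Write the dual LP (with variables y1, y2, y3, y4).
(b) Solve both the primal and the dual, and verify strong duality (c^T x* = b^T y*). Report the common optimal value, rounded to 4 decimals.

The standard primal-dual pair for 'max c^T x s.t. A x <= b, x >= 0' is:
  Dual:  min b^T y  s.t.  A^T y >= c,  y >= 0.

So the dual LP is:
  minimize  12y1 + 8y2 + 46y3 + 43y4
  subject to:
    y1 + 4y3 + 3y4 >= 5
    y2 + 4y3 + 2y4 >= 6
    y1, y2, y3, y4 >= 0

Solving the primal: x* = (3.5, 8).
  primal value c^T x* = 65.5.
Solving the dual: y* = (0, 1, 1.25, 0).
  dual value b^T y* = 65.5.
Strong duality: c^T x* = b^T y*. Confirmed.

65.5


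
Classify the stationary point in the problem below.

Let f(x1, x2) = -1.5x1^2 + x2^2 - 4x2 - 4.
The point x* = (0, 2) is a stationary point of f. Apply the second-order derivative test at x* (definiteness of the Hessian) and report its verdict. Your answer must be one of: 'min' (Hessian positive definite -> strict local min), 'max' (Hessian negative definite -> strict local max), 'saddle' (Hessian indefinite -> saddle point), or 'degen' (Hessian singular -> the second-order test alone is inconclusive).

Compute the Hessian H = grad^2 f:
  H = [[-3, 0], [0, 2]]
Verify stationarity: grad f(x*) = H x* + g = (0, 0).
Eigenvalues of H: -3, 2.
Eigenvalues have mixed signs, so H is indefinite -> x* is a saddle point.

saddle


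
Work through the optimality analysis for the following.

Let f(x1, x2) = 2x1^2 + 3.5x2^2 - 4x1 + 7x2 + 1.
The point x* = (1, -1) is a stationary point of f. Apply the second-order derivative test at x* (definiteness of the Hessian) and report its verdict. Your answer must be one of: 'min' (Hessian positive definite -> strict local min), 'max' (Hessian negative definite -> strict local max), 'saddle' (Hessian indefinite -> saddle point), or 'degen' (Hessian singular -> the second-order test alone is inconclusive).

Compute the Hessian H = grad^2 f:
  H = [[4, 0], [0, 7]]
Verify stationarity: grad f(x*) = H x* + g = (0, 0).
Eigenvalues of H: 4, 7.
Both eigenvalues > 0, so H is positive definite -> x* is a strict local min.

min


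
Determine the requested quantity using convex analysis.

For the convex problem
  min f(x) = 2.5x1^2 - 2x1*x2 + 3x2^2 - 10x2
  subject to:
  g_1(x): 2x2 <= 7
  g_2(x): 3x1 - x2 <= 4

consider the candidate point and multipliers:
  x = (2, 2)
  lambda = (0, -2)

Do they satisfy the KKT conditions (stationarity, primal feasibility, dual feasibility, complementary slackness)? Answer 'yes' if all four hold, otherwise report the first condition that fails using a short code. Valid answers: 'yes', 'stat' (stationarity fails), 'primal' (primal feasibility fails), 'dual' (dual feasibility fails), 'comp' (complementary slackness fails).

Gradient of f: grad f(x) = Q x + c = (6, -2)
Constraint values g_i(x) = a_i^T x - b_i:
  g_1((2, 2)) = -3
  g_2((2, 2)) = 0
Stationarity residual: grad f(x) + sum_i lambda_i a_i = (0, 0)
  -> stationarity OK
Primal feasibility (all g_i <= 0): OK
Dual feasibility (all lambda_i >= 0): FAILS
Complementary slackness (lambda_i * g_i(x) = 0 for all i): OK

Verdict: the first failing condition is dual_feasibility -> dual.

dual


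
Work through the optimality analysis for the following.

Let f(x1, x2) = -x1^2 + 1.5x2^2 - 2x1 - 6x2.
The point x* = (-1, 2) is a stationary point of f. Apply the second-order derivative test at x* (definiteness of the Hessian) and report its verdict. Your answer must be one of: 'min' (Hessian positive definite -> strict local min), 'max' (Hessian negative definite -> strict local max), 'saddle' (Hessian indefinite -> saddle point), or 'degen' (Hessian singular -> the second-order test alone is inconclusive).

Compute the Hessian H = grad^2 f:
  H = [[-2, 0], [0, 3]]
Verify stationarity: grad f(x*) = H x* + g = (0, 0).
Eigenvalues of H: -2, 3.
Eigenvalues have mixed signs, so H is indefinite -> x* is a saddle point.

saddle


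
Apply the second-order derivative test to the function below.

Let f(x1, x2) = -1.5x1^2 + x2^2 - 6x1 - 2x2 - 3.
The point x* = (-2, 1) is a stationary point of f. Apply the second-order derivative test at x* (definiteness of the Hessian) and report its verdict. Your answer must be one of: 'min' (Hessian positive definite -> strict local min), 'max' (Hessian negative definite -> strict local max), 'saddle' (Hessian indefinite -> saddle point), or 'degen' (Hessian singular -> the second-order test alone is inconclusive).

Compute the Hessian H = grad^2 f:
  H = [[-3, 0], [0, 2]]
Verify stationarity: grad f(x*) = H x* + g = (0, 0).
Eigenvalues of H: -3, 2.
Eigenvalues have mixed signs, so H is indefinite -> x* is a saddle point.

saddle


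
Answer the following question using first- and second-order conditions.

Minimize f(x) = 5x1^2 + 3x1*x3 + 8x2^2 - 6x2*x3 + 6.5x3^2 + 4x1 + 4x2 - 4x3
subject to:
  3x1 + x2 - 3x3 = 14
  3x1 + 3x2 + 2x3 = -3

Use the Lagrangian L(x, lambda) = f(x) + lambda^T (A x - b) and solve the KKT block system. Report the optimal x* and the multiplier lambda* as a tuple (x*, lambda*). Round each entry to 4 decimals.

Form the Lagrangian:
  L(x, lambda) = (1/2) x^T Q x + c^T x + lambda^T (A x - b)
Stationarity (grad_x L = 0): Q x + c + A^T lambda = 0.
Primal feasibility: A x = b.

This gives the KKT block system:
  [ Q   A^T ] [ x     ]   [-c ]
  [ A    0  ] [ lambda ] = [ b ]

Solving the linear system:
  x*      = (2.1808, -1.2465, -2.9014)
  lambda* = (-7.8198, 2.1186)
  f(x*)   = 65.5879

x* = (2.1808, -1.2465, -2.9014), lambda* = (-7.8198, 2.1186)


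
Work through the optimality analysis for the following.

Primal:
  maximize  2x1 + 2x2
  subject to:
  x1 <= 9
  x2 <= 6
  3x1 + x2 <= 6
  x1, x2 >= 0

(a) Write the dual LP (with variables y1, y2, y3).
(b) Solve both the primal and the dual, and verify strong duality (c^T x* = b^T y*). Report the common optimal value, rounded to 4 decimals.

The standard primal-dual pair for 'max c^T x s.t. A x <= b, x >= 0' is:
  Dual:  min b^T y  s.t.  A^T y >= c,  y >= 0.

So the dual LP is:
  minimize  9y1 + 6y2 + 6y3
  subject to:
    y1 + 3y3 >= 2
    y2 + y3 >= 2
    y1, y2, y3 >= 0

Solving the primal: x* = (0, 6).
  primal value c^T x* = 12.
Solving the dual: y* = (0, 1.3333, 0.6667).
  dual value b^T y* = 12.
Strong duality: c^T x* = b^T y*. Confirmed.

12


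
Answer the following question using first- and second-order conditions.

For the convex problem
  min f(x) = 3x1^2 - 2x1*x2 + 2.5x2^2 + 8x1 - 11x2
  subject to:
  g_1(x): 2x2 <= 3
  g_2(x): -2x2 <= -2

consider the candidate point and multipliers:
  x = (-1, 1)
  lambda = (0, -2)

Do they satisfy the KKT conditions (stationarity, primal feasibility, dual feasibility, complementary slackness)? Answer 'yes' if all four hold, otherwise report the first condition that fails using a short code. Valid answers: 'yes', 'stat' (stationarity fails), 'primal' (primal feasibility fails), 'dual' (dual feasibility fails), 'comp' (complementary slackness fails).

Gradient of f: grad f(x) = Q x + c = (0, -4)
Constraint values g_i(x) = a_i^T x - b_i:
  g_1((-1, 1)) = -1
  g_2((-1, 1)) = 0
Stationarity residual: grad f(x) + sum_i lambda_i a_i = (0, 0)
  -> stationarity OK
Primal feasibility (all g_i <= 0): OK
Dual feasibility (all lambda_i >= 0): FAILS
Complementary slackness (lambda_i * g_i(x) = 0 for all i): OK

Verdict: the first failing condition is dual_feasibility -> dual.

dual


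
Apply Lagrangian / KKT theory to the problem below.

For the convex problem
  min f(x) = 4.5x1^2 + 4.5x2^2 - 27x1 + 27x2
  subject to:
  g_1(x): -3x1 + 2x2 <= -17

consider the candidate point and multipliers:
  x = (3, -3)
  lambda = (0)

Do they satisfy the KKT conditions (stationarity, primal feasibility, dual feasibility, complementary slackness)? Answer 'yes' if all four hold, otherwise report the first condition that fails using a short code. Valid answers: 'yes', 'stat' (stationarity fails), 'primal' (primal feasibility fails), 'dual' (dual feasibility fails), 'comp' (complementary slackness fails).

Gradient of f: grad f(x) = Q x + c = (0, 0)
Constraint values g_i(x) = a_i^T x - b_i:
  g_1((3, -3)) = 2
Stationarity residual: grad f(x) + sum_i lambda_i a_i = (0, 0)
  -> stationarity OK
Primal feasibility (all g_i <= 0): FAILS
Dual feasibility (all lambda_i >= 0): OK
Complementary slackness (lambda_i * g_i(x) = 0 for all i): OK

Verdict: the first failing condition is primal_feasibility -> primal.

primal


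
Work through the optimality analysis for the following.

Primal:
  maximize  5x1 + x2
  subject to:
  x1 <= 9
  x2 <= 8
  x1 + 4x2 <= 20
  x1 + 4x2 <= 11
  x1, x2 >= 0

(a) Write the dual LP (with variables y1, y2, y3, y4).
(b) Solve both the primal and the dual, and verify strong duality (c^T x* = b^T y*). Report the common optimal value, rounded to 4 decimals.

The standard primal-dual pair for 'max c^T x s.t. A x <= b, x >= 0' is:
  Dual:  min b^T y  s.t.  A^T y >= c,  y >= 0.

So the dual LP is:
  minimize  9y1 + 8y2 + 20y3 + 11y4
  subject to:
    y1 + y3 + y4 >= 5
    y2 + 4y3 + 4y4 >= 1
    y1, y2, y3, y4 >= 0

Solving the primal: x* = (9, 0.5).
  primal value c^T x* = 45.5.
Solving the dual: y* = (4.75, 0, 0, 0.25).
  dual value b^T y* = 45.5.
Strong duality: c^T x* = b^T y*. Confirmed.

45.5


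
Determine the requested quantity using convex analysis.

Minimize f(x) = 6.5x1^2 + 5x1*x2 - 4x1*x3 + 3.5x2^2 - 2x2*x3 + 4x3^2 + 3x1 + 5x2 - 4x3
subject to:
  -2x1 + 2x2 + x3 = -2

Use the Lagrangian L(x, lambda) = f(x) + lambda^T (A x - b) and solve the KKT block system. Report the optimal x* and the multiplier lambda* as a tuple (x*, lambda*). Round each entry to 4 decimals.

Form the Lagrangian:
  L(x, lambda) = (1/2) x^T Q x + c^T x + lambda^T (A x - b)
Stationarity (grad_x L = 0): Q x + c + A^T lambda = 0.
Primal feasibility: A x = b.

This gives the KKT block system:
  [ Q   A^T ] [ x     ]   [-c ]
  [ A    0  ] [ lambda ] = [ b ]

Solving the linear system:
  x*      = (0.283, -0.9041, 0.3741)
  lambda* = (0.3309)
  f(x*)   = -2.253

x* = (0.283, -0.9041, 0.3741), lambda* = (0.3309)


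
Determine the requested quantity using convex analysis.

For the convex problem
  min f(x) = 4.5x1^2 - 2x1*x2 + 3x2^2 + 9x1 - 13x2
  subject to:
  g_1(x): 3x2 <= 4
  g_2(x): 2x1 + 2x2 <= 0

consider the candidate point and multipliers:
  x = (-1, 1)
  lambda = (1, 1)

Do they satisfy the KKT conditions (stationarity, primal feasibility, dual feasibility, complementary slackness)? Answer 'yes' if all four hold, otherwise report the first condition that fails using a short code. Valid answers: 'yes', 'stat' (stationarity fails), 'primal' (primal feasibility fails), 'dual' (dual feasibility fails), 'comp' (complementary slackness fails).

Gradient of f: grad f(x) = Q x + c = (-2, -5)
Constraint values g_i(x) = a_i^T x - b_i:
  g_1((-1, 1)) = -1
  g_2((-1, 1)) = 0
Stationarity residual: grad f(x) + sum_i lambda_i a_i = (0, 0)
  -> stationarity OK
Primal feasibility (all g_i <= 0): OK
Dual feasibility (all lambda_i >= 0): OK
Complementary slackness (lambda_i * g_i(x) = 0 for all i): FAILS

Verdict: the first failing condition is complementary_slackness -> comp.

comp


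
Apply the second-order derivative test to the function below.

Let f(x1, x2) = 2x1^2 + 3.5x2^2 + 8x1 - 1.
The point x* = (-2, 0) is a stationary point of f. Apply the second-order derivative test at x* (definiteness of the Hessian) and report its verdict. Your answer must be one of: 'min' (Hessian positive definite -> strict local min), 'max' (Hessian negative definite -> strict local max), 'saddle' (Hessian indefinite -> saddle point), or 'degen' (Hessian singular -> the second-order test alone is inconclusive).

Compute the Hessian H = grad^2 f:
  H = [[4, 0], [0, 7]]
Verify stationarity: grad f(x*) = H x* + g = (0, 0).
Eigenvalues of H: 4, 7.
Both eigenvalues > 0, so H is positive definite -> x* is a strict local min.

min


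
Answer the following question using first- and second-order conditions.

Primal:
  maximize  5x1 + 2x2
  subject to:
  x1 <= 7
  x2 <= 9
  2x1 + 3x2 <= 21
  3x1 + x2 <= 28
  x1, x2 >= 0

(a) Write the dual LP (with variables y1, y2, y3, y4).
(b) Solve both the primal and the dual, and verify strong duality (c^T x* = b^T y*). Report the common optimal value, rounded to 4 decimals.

The standard primal-dual pair for 'max c^T x s.t. A x <= b, x >= 0' is:
  Dual:  min b^T y  s.t.  A^T y >= c,  y >= 0.

So the dual LP is:
  minimize  7y1 + 9y2 + 21y3 + 28y4
  subject to:
    y1 + 2y3 + 3y4 >= 5
    y2 + 3y3 + y4 >= 2
    y1, y2, y3, y4 >= 0

Solving the primal: x* = (7, 2.3333).
  primal value c^T x* = 39.6667.
Solving the dual: y* = (3.6667, 0, 0.6667, 0).
  dual value b^T y* = 39.6667.
Strong duality: c^T x* = b^T y*. Confirmed.

39.6667


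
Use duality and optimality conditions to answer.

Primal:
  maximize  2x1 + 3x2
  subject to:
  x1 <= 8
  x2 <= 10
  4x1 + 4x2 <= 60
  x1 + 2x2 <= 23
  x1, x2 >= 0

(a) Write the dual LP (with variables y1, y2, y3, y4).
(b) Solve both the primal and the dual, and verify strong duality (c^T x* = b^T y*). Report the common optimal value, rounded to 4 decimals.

The standard primal-dual pair for 'max c^T x s.t. A x <= b, x >= 0' is:
  Dual:  min b^T y  s.t.  A^T y >= c,  y >= 0.

So the dual LP is:
  minimize  8y1 + 10y2 + 60y3 + 23y4
  subject to:
    y1 + 4y3 + y4 >= 2
    y2 + 4y3 + 2y4 >= 3
    y1, y2, y3, y4 >= 0

Solving the primal: x* = (7, 8).
  primal value c^T x* = 38.
Solving the dual: y* = (0, 0, 0.25, 1).
  dual value b^T y* = 38.
Strong duality: c^T x* = b^T y*. Confirmed.

38


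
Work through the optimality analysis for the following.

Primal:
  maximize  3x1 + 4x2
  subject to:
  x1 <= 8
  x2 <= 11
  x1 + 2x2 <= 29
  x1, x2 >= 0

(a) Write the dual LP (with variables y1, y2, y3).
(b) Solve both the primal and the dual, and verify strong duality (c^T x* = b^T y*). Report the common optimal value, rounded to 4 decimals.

The standard primal-dual pair for 'max c^T x s.t. A x <= b, x >= 0' is:
  Dual:  min b^T y  s.t.  A^T y >= c,  y >= 0.

So the dual LP is:
  minimize  8y1 + 11y2 + 29y3
  subject to:
    y1 + y3 >= 3
    y2 + 2y3 >= 4
    y1, y2, y3 >= 0

Solving the primal: x* = (8, 10.5).
  primal value c^T x* = 66.
Solving the dual: y* = (1, 0, 2).
  dual value b^T y* = 66.
Strong duality: c^T x* = b^T y*. Confirmed.

66


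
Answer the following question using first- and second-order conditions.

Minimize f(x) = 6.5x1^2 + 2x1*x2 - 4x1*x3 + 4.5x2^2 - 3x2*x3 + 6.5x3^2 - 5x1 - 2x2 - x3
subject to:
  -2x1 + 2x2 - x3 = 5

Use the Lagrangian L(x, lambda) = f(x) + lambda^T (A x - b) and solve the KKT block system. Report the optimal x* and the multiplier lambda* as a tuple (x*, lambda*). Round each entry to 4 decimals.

Form the Lagrangian:
  L(x, lambda) = (1/2) x^T Q x + c^T x + lambda^T (A x - b)
Stationarity (grad_x L = 0): Q x + c + A^T lambda = 0.
Primal feasibility: A x = b.

This gives the KKT block system:
  [ Q   A^T ] [ x     ]   [-c ]
  [ A    0  ] [ lambda ] = [ b ]

Solving the linear system:
  x*      = (-0.8024, 1.5771, -0.2411)
  lambda* = (-5.6561)
  f(x*)   = 14.6897

x* = (-0.8024, 1.5771, -0.2411), lambda* = (-5.6561)


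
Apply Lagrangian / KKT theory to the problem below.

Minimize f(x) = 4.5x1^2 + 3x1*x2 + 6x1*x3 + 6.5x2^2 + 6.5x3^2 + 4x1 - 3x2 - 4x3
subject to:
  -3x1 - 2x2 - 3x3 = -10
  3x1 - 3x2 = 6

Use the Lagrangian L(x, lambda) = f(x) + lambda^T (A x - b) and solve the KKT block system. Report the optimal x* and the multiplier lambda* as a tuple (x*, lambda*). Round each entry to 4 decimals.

Form the Lagrangian:
  L(x, lambda) = (1/2) x^T Q x + c^T x + lambda^T (A x - b)
Stationarity (grad_x L = 0): Q x + c + A^T lambda = 0.
Primal feasibility: A x = b.

This gives the KKT block system:
  [ Q   A^T ] [ x     ]   [-c ]
  [ A    0  ] [ lambda ] = [ b ]

Solving the linear system:
  x*      = (2.2091, 0.2091, 0.9849)
  lambda* = (7.3526, -2.7867)
  f(x*)   = 47.2582

x* = (2.2091, 0.2091, 0.9849), lambda* = (7.3526, -2.7867)


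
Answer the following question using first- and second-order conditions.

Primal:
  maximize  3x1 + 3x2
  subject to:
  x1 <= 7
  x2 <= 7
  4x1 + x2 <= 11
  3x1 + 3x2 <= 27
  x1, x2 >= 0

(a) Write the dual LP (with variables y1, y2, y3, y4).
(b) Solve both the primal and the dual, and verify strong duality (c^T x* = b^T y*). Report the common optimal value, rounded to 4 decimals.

The standard primal-dual pair for 'max c^T x s.t. A x <= b, x >= 0' is:
  Dual:  min b^T y  s.t.  A^T y >= c,  y >= 0.

So the dual LP is:
  minimize  7y1 + 7y2 + 11y3 + 27y4
  subject to:
    y1 + 4y3 + 3y4 >= 3
    y2 + y3 + 3y4 >= 3
    y1, y2, y3, y4 >= 0

Solving the primal: x* = (1, 7).
  primal value c^T x* = 24.
Solving the dual: y* = (0, 2.25, 0.75, 0).
  dual value b^T y* = 24.
Strong duality: c^T x* = b^T y*. Confirmed.

24


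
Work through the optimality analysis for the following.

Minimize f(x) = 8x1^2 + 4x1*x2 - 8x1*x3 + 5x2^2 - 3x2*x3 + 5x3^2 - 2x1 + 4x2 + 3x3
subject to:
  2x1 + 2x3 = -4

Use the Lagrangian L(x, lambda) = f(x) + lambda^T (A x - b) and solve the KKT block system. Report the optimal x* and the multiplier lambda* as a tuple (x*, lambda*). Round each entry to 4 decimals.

Form the Lagrangian:
  L(x, lambda) = (1/2) x^T Q x + c^T x + lambda^T (A x - b)
Stationarity (grad_x L = 0): Q x + c + A^T lambda = 0.
Primal feasibility: A x = b.

This gives the KKT block system:
  [ Q   A^T ] [ x     ]   [-c ]
  [ A    0  ] [ lambda ] = [ b ]

Solving the linear system:
  x*      = (-0.6469, -0.5472, -1.3531)
  lambda* = (1.8571)
  f(x*)   = 1.2372

x* = (-0.6469, -0.5472, -1.3531), lambda* = (1.8571)


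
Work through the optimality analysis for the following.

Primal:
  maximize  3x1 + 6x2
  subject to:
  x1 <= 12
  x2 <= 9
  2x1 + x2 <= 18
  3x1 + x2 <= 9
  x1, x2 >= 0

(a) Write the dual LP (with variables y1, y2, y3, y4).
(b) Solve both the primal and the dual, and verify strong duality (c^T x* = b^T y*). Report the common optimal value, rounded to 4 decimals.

The standard primal-dual pair for 'max c^T x s.t. A x <= b, x >= 0' is:
  Dual:  min b^T y  s.t.  A^T y >= c,  y >= 0.

So the dual LP is:
  minimize  12y1 + 9y2 + 18y3 + 9y4
  subject to:
    y1 + 2y3 + 3y4 >= 3
    y2 + y3 + y4 >= 6
    y1, y2, y3, y4 >= 0

Solving the primal: x* = (0, 9).
  primal value c^T x* = 54.
Solving the dual: y* = (0, 5, 0, 1).
  dual value b^T y* = 54.
Strong duality: c^T x* = b^T y*. Confirmed.

54


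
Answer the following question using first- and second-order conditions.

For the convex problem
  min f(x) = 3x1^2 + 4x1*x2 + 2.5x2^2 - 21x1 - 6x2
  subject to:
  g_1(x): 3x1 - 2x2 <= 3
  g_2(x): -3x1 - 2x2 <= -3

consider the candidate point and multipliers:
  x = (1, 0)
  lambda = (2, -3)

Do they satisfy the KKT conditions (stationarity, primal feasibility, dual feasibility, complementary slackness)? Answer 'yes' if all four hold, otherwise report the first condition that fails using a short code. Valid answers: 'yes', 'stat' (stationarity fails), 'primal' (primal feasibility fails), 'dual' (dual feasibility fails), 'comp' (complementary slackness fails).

Gradient of f: grad f(x) = Q x + c = (-15, -2)
Constraint values g_i(x) = a_i^T x - b_i:
  g_1((1, 0)) = 0
  g_2((1, 0)) = 0
Stationarity residual: grad f(x) + sum_i lambda_i a_i = (0, 0)
  -> stationarity OK
Primal feasibility (all g_i <= 0): OK
Dual feasibility (all lambda_i >= 0): FAILS
Complementary slackness (lambda_i * g_i(x) = 0 for all i): OK

Verdict: the first failing condition is dual_feasibility -> dual.

dual


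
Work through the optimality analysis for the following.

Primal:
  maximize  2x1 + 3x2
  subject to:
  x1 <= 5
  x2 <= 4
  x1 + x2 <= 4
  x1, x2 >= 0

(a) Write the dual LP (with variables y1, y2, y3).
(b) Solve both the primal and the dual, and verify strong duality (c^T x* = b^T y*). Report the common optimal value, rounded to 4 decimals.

The standard primal-dual pair for 'max c^T x s.t. A x <= b, x >= 0' is:
  Dual:  min b^T y  s.t.  A^T y >= c,  y >= 0.

So the dual LP is:
  minimize  5y1 + 4y2 + 4y3
  subject to:
    y1 + y3 >= 2
    y2 + y3 >= 3
    y1, y2, y3 >= 0

Solving the primal: x* = (0, 4).
  primal value c^T x* = 12.
Solving the dual: y* = (0, 1, 2).
  dual value b^T y* = 12.
Strong duality: c^T x* = b^T y*. Confirmed.

12


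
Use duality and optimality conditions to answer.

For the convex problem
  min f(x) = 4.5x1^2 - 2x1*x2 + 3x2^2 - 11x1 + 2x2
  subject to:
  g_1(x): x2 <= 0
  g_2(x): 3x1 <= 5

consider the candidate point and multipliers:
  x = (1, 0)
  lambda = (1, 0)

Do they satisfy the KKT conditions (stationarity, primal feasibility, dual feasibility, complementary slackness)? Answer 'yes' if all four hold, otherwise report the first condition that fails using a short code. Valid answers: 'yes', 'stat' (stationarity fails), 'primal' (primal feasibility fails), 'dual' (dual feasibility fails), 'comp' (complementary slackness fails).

Gradient of f: grad f(x) = Q x + c = (-2, 0)
Constraint values g_i(x) = a_i^T x - b_i:
  g_1((1, 0)) = 0
  g_2((1, 0)) = -2
Stationarity residual: grad f(x) + sum_i lambda_i a_i = (-2, 1)
  -> stationarity FAILS
Primal feasibility (all g_i <= 0): OK
Dual feasibility (all lambda_i >= 0): OK
Complementary slackness (lambda_i * g_i(x) = 0 for all i): OK

Verdict: the first failing condition is stationarity -> stat.

stat


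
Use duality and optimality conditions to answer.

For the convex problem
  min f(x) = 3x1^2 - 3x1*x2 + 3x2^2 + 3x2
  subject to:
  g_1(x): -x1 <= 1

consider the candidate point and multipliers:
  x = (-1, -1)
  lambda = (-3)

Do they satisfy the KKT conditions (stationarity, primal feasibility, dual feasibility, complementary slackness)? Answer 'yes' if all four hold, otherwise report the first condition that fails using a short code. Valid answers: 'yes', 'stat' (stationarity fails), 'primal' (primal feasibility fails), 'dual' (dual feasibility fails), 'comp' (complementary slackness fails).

Gradient of f: grad f(x) = Q x + c = (-3, 0)
Constraint values g_i(x) = a_i^T x - b_i:
  g_1((-1, -1)) = 0
Stationarity residual: grad f(x) + sum_i lambda_i a_i = (0, 0)
  -> stationarity OK
Primal feasibility (all g_i <= 0): OK
Dual feasibility (all lambda_i >= 0): FAILS
Complementary slackness (lambda_i * g_i(x) = 0 for all i): OK

Verdict: the first failing condition is dual_feasibility -> dual.

dual


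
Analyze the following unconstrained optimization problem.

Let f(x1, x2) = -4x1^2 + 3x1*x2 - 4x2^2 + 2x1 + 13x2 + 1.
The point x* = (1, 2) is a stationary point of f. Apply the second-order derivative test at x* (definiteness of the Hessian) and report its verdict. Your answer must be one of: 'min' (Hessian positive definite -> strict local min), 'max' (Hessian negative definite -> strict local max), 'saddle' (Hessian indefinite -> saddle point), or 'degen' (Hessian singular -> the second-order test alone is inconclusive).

Compute the Hessian H = grad^2 f:
  H = [[-8, 3], [3, -8]]
Verify stationarity: grad f(x*) = H x* + g = (0, 0).
Eigenvalues of H: -11, -5.
Both eigenvalues < 0, so H is negative definite -> x* is a strict local max.

max


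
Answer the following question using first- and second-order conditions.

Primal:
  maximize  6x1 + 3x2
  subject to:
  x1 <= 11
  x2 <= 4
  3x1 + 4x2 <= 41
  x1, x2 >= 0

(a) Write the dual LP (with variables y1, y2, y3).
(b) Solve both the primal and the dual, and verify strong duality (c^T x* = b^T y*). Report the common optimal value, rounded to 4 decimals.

The standard primal-dual pair for 'max c^T x s.t. A x <= b, x >= 0' is:
  Dual:  min b^T y  s.t.  A^T y >= c,  y >= 0.

So the dual LP is:
  minimize  11y1 + 4y2 + 41y3
  subject to:
    y1 + 3y3 >= 6
    y2 + 4y3 >= 3
    y1, y2, y3 >= 0

Solving the primal: x* = (11, 2).
  primal value c^T x* = 72.
Solving the dual: y* = (3.75, 0, 0.75).
  dual value b^T y* = 72.
Strong duality: c^T x* = b^T y*. Confirmed.

72


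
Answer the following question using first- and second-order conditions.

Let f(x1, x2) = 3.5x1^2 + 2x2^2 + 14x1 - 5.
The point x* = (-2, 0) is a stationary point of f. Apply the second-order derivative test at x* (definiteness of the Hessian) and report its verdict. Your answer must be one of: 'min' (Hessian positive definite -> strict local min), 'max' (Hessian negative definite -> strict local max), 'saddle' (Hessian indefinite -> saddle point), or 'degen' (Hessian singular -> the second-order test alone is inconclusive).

Compute the Hessian H = grad^2 f:
  H = [[7, 0], [0, 4]]
Verify stationarity: grad f(x*) = H x* + g = (0, 0).
Eigenvalues of H: 4, 7.
Both eigenvalues > 0, so H is positive definite -> x* is a strict local min.

min


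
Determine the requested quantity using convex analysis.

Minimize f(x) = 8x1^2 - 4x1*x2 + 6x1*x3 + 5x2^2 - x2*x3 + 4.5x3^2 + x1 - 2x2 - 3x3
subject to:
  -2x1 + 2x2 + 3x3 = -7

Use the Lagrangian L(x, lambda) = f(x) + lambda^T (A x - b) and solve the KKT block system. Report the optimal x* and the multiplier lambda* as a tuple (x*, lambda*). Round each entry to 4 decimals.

Form the Lagrangian:
  L(x, lambda) = (1/2) x^T Q x + c^T x + lambda^T (A x - b)
Stationarity (grad_x L = 0): Q x + c + A^T lambda = 0.
Primal feasibility: A x = b.

This gives the KKT block system:
  [ Q   A^T ] [ x     ]   [-c ]
  [ A    0  ] [ lambda ] = [ b ]

Solving the linear system:
  x*      = (0.8843, -0.3347, -1.5207)
  lambda* = (3.6818)
  f(x*)   = 15.9442

x* = (0.8843, -0.3347, -1.5207), lambda* = (3.6818)


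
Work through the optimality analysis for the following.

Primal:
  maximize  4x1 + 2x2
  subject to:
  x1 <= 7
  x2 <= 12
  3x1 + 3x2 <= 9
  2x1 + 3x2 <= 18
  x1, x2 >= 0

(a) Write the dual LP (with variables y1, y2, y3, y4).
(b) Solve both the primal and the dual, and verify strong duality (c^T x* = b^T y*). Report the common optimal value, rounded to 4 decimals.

The standard primal-dual pair for 'max c^T x s.t. A x <= b, x >= 0' is:
  Dual:  min b^T y  s.t.  A^T y >= c,  y >= 0.

So the dual LP is:
  minimize  7y1 + 12y2 + 9y3 + 18y4
  subject to:
    y1 + 3y3 + 2y4 >= 4
    y2 + 3y3 + 3y4 >= 2
    y1, y2, y3, y4 >= 0

Solving the primal: x* = (3, 0).
  primal value c^T x* = 12.
Solving the dual: y* = (0, 0, 1.3333, 0).
  dual value b^T y* = 12.
Strong duality: c^T x* = b^T y*. Confirmed.

12


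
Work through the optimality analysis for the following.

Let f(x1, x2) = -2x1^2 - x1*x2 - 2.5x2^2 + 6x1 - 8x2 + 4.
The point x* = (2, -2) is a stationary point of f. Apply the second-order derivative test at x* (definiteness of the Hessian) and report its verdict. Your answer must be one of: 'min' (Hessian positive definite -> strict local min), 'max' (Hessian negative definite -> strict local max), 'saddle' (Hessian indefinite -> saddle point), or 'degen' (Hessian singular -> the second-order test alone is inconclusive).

Compute the Hessian H = grad^2 f:
  H = [[-4, -1], [-1, -5]]
Verify stationarity: grad f(x*) = H x* + g = (0, 0).
Eigenvalues of H: -5.618, -3.382.
Both eigenvalues < 0, so H is negative definite -> x* is a strict local max.

max


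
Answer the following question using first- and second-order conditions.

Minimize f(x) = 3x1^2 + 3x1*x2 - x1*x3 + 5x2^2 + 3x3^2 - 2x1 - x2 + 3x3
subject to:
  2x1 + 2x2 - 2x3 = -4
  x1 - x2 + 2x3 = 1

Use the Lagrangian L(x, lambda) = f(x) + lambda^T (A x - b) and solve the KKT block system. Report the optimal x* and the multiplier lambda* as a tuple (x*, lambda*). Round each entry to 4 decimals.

Form the Lagrangian:
  L(x, lambda) = (1/2) x^T Q x + c^T x + lambda^T (A x - b)
Stationarity (grad_x L = 0): Q x + c + A^T lambda = 0.
Primal feasibility: A x = b.

This gives the KKT block system:
  [ Q   A^T ] [ x     ]   [-c ]
  [ A    0  ] [ lambda ] = [ b ]

Solving the linear system:
  x*      = (-0.8396, -0.4811, 0.6792)
  lambda* = (4.3726, 0.4151)
  f(x*)   = 10.6368

x* = (-0.8396, -0.4811, 0.6792), lambda* = (4.3726, 0.4151)


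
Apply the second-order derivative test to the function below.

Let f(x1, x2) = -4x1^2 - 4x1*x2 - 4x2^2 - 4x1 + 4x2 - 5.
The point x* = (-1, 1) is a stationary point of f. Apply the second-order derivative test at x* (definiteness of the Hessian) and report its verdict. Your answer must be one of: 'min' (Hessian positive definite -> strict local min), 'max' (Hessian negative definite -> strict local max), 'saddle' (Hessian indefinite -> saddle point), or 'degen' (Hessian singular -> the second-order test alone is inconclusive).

Compute the Hessian H = grad^2 f:
  H = [[-8, -4], [-4, -8]]
Verify stationarity: grad f(x*) = H x* + g = (0, 0).
Eigenvalues of H: -12, -4.
Both eigenvalues < 0, so H is negative definite -> x* is a strict local max.

max


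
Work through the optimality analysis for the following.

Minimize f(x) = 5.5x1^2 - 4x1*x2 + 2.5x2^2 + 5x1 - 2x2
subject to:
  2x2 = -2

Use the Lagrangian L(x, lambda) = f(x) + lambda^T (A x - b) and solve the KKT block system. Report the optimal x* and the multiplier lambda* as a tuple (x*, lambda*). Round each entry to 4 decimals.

Form the Lagrangian:
  L(x, lambda) = (1/2) x^T Q x + c^T x + lambda^T (A x - b)
Stationarity (grad_x L = 0): Q x + c + A^T lambda = 0.
Primal feasibility: A x = b.

This gives the KKT block system:
  [ Q   A^T ] [ x     ]   [-c ]
  [ A    0  ] [ lambda ] = [ b ]

Solving the linear system:
  x*      = (-0.8182, -1)
  lambda* = (1.8636)
  f(x*)   = 0.8182

x* = (-0.8182, -1), lambda* = (1.8636)


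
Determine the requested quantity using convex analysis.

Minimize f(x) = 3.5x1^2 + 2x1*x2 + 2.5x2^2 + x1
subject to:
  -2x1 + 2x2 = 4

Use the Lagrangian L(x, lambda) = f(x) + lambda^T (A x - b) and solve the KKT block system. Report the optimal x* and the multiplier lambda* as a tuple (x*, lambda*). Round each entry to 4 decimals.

Form the Lagrangian:
  L(x, lambda) = (1/2) x^T Q x + c^T x + lambda^T (A x - b)
Stationarity (grad_x L = 0): Q x + c + A^T lambda = 0.
Primal feasibility: A x = b.

This gives the KKT block system:
  [ Q   A^T ] [ x     ]   [-c ]
  [ A    0  ] [ lambda ] = [ b ]

Solving the linear system:
  x*      = (-0.9375, 1.0625)
  lambda* = (-1.7188)
  f(x*)   = 2.9688

x* = (-0.9375, 1.0625), lambda* = (-1.7188)
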